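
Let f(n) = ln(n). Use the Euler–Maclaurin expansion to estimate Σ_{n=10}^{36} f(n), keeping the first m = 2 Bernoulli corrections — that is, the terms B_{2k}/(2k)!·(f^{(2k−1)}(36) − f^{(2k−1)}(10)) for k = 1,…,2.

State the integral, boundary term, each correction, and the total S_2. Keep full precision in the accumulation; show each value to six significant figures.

∫_10^36 ln(x) dx evaluates to 79.9808.
Boundary: ½(f(10) + f(36)) = ½(2.30259 + 3.58352) = 2.94305.
So far: 82.9239.
k=1: B_{2}/(2)! × [f^{(1)}(36) − f^{(1)}(10)] = 1/12 × (0.0277778 − 0.100000) = -0.00601852.
After k=1: 82.9179.
k=2: B_{4}/(4)! × [f^{(3)}(36) − f^{(3)}(10)] = −1/720 × (4.28669e-05 − 0.00200000) = 2.71824e-06.

S_2 ≈ 82.9179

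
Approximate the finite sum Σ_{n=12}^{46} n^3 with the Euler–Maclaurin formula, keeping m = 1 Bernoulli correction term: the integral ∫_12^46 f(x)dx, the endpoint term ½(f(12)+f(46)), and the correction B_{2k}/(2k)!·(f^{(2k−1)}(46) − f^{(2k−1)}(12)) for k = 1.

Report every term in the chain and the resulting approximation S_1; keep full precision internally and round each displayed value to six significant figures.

∫_12^46 x^3 dx evaluates to 1.11418e+06.
Endpoint term: (f(12) + f(46))/2 = (1728.00 + 97336.0)/2 = 49532.0.
So far: 1.16371e+06.
k=1: B_{2}/(2)! × [f^{(1)}(46) − f^{(1)}(12)] = 1/12 × (6348.00 − 432.000) = 493.000.

S_1 ≈ 1.16420e+06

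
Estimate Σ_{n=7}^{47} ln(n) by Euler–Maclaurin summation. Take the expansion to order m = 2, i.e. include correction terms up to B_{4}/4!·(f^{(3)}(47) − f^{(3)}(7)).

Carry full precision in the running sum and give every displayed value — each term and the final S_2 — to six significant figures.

The integral term ∫_7^47 ln(x) dx = 127.336.
Boundary: ½(f(7) + f(47)) = ½(1.94591 + 3.85015) = 2.89803.
Running total after boundary: 130.234.
Order-1 term: 1/12 · (0.0212766 − 0.142857) = -0.0101317.
After k=1: 130.223.
Order-2 term: −1/720 · (1.92636e-05 − 0.00583090) = 8.07172e-06.

S_2 ≈ 130.223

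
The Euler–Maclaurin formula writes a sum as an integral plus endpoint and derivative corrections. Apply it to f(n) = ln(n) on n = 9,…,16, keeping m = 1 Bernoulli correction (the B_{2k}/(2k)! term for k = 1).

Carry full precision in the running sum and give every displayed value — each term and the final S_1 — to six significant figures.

S_1 ≈ 20.0673

Integral: ∫_9^16 ln(x) dx = 17.5864.
Endpoint term: (f(9) + f(16))/2 = (2.19722 + 2.77259)/2 = 2.48491.
So far: 20.0713.
Correction k=1: B_{2}/2! · (f^{(1)}(16) − f^{(1)}(9)) = 1/12 · (0.0625000 − 0.111111) = -0.00405093.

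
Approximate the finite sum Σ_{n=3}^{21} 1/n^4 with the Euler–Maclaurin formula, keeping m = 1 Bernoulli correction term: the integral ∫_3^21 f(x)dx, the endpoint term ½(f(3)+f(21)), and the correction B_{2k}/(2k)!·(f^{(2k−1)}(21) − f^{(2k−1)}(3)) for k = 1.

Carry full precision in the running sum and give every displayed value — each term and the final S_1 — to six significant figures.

∫_3^21 1/x^4 dx evaluates to 0.0123097.
Boundary: ½(f(3) + f(21)) = ½(0.0123457 + 5.14189e-06) = 0.00617541.
So far: 0.0184851.
Order-1 term: 1/12 · (-9.79408e-07 − (-0.0164609)) = 0.00137166.

S_1 ≈ 0.0198568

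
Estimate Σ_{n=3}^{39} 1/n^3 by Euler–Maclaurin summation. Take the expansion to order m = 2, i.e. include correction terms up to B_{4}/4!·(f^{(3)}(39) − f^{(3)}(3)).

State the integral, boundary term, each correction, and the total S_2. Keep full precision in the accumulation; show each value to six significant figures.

S_2 ≈ 0.0767258

Integral: ∫_3^39 1/x^3 dx = 0.0552268.
Boundary: ½(f(3) + f(39)) = ½(0.0370370 + 1.68580e-05) = 0.0185269.
So far: 0.0737538.
Order-1 term: 1/12 · (-1.29677e-06 − (-0.0370370)) = 0.00308631.
Partial sum through k=1: 0.0768401.
Order-2 term: −1/720 · (-1.70515e-08 − (-0.0823045)) = -0.000114312.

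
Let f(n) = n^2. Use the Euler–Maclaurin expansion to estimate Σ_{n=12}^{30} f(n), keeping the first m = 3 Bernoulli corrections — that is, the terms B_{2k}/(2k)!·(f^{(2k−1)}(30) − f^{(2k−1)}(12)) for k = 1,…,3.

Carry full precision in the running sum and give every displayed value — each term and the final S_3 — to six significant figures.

S_3 ≈ 8949.00

∫_12^30 x^2 dx evaluates to 8424.00.
Endpoint term: (f(12) + f(30))/2 = (144.000 + 900.000)/2 = 522.000.
Integral + boundary = 8946.00.
Order-1 term: 1/12 · (60.0000 − 24.0000) = 3.00000.
Partial sum through k=1: 8949.00.
Order-2 term: −1/720 · (0.00000 − 0.00000) = 0.00000.
Partial sum through k=2: 8949.00.
Order-3 term: 1/30240 · (0.00000 − 0.00000) = 0.00000.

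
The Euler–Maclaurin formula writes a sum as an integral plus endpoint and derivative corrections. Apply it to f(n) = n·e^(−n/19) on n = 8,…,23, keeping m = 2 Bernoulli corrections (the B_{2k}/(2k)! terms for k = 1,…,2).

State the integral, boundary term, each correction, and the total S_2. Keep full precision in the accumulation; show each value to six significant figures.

Integral: ∫_8^23 x·e^(−x/19) dx = 98.8742.
Endpoint term: (f(8) + f(23))/2 = (5.25084 + 6.85493)/2 = 6.05289.
So far: 104.927.
Order-1 term: 1/12 · (-0.0627453 − 0.379995) = -0.0368951.
Running total after k=1: 104.890.
Order-2 term: −1/720 · (0.00147738 − 0.00468894) = 4.46049e-06.

S_2 ≈ 104.890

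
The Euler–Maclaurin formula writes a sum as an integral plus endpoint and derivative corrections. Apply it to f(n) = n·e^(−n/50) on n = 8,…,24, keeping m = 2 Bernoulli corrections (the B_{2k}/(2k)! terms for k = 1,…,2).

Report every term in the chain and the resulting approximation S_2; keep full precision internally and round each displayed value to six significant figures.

∫_8^24 x·e^(−x/50) dx evaluates to 181.718.
Boundary: ½(f(8) + f(24)) = ½(6.81715 + 14.8508) = 10.8340.
Integral + boundary = 192.552.
Correction k=1: B_{2}/2! · (f^{(1)}(24) − f^{(1)}(8)) = 1/12 · (0.321767 − 0.715801) = -0.0328361.
Running total after k=1: 192.520.
Correction k=2: B_{4}/4! · (f^{(3)}(24) − f^{(3)}(8)) = −1/720 · (0.000623734 − 0.000968035) = 4.78197e-07.

S_2 ≈ 192.520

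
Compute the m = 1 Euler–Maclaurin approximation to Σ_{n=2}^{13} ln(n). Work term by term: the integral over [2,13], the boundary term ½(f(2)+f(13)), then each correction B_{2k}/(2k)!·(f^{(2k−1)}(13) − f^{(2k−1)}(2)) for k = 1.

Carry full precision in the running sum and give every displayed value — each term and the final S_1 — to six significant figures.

The integral term ∫_2^13 ln(x) dx = 20.9580.
Endpoint term: (f(2) + f(13))/2 = (0.693147 + 2.56495)/2 = 1.62905.
Integral + boundary = 22.5871.
k=1: B_{2}/(2)! × [f^{(1)}(13) − f^{(1)}(2)] = 1/12 × (0.0769231 − 0.500000) = -0.0352564.

S_1 ≈ 22.5518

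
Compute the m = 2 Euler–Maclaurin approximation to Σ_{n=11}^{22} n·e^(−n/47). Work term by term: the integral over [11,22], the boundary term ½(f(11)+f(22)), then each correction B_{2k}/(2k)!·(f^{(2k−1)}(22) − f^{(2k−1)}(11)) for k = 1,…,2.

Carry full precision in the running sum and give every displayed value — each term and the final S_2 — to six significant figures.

S_2 ≈ 137.611

Integral: ∫_11^22 x·e^(−x/47) dx = 126.393.
Endpoint term: (f(11) + f(22))/2 = (8.70461 + 13.7764)/2 = 11.2405.
Integral + boundary = 137.634.
Correction k=1: B_{2}/2! · (f^{(1)}(22) − f^{(1)}(11)) = 1/12 · (0.333085 − 0.606124) = -0.0227532.
Partial sum through k=1: 137.611.
Correction k=2: B_{4}/4! · (f^{(3)}(22) − f^{(3)}(11)) = −1/720 · (0.000717739 − 0.000990847) = 3.79316e-07.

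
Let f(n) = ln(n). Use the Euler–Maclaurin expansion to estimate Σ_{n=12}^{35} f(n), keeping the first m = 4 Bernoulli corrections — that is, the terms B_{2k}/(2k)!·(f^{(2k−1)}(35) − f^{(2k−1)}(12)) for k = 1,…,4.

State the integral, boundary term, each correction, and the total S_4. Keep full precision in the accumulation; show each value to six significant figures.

Integral: ∫_12^35 ln(x) dx = 71.6183.
Endpoint term: (f(12) + f(35))/2 = (2.48491 + 3.55535)/2 = 3.02013.
Integral + boundary = 74.6384.
Order-1 term: 1/12 · (0.0285714 − 0.0833333) = -0.00456349.
Partial sum through k=1: 74.6339.
Order-2 term: −1/720 · (4.66472e-05 − 0.00115741) = 1.54272e-06.
Partial sum through k=2: 74.6339.
Order-3 term: 1/30240 · (4.56952e-07 − 9.64506e-05) = -3.17439e-09.
Partial sum through k=3: 74.6339.
Order-4 term: −1/1209600 · (1.11907e-08 − 2.00939e-05) = 1.66028e-11.

S_4 ≈ 74.6339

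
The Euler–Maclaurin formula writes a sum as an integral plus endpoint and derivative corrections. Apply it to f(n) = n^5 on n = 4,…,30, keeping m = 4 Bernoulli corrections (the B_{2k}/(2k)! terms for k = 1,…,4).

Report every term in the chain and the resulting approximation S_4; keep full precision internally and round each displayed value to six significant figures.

The integral term ∫_4^30 x^5 dx = 1.21499e+08.
Boundary: ½(f(4) + f(30)) = ½(1024.00 + 2.43000e+07) = 1.21505e+07.
So far: 1.33650e+08.
k=1: B_{2}/(2)! × [f^{(1)}(30) − f^{(1)}(4)] = 1/12 × (4.05000e+06 − 1280.00) = 337393.
After k=1: 1.33987e+08.
k=2: B_{4}/(4)! × [f^{(3)}(30) − f^{(3)}(4)] = −1/720 × (54000.0 − 960.000) = -73.6667.
After k=2: 1.33987e+08.
k=3: B_{6}/(6)! × [f^{(5)}(30) − f^{(5)}(4)] = 1/30240 × (120.000 − 120.000) = 0.00000.
After k=3: 1.33987e+08.
k=4: B_{8}/(8)! × [f^{(7)}(30) − f^{(7)}(4)] = −1/1209600 × (0.00000 − 0.00000) = 0.00000.

S_4 ≈ 1.33987e+08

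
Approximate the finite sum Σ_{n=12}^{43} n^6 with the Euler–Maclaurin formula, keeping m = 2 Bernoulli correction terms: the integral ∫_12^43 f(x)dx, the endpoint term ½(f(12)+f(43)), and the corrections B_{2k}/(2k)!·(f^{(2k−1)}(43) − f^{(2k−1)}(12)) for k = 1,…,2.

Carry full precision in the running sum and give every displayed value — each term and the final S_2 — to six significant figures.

The integral term ∫_12^43 x^6 dx = 3.88261e+10.
Boundary: ½(f(12) + f(43)) = ½(2.98598e+06 + 6.32136e+09) = 3.16217e+09.
Running total after boundary: 4.19883e+10.
k=1: B_{2}/(2)! × [f^{(1)}(43) − f^{(1)}(12)] = 1/12 × (8.82051e+08 − 1.49299e+06) = 7.33798e+07.
Running total after k=1: 4.20617e+10.
k=2: B_{4}/(4)! × [f^{(3)}(43) − f^{(3)}(12)] = −1/720 × (9.54084e+06 − 207360) = -12963.2.

S_2 ≈ 4.20617e+10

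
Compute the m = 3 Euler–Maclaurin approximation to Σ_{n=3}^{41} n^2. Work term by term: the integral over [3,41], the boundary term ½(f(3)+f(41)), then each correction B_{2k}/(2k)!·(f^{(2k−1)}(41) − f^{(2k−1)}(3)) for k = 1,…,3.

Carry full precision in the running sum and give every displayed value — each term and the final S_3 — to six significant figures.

S_3 ≈ 23816.0

Integral: ∫_3^41 x^2 dx = 22964.7.
Boundary: ½(f(3) + f(41)) = ½(9.00000 + 1681.00) = 845.000.
So far: 23809.7.
Correction k=1: B_{2}/2! · (f^{(1)}(41) − f^{(1)}(3)) = 1/12 · (82.0000 − 6.00000) = 6.33333.
After k=1: 23816.0.
Correction k=2: B_{4}/4! · (f^{(3)}(41) − f^{(3)}(3)) = −1/720 · (0.00000 − 0.00000) = 0.00000.
After k=2: 23816.0.
Correction k=3: B_{6}/6! · (f^{(5)}(41) − f^{(5)}(3)) = 1/30240 · (0.00000 − 0.00000) = 0.00000.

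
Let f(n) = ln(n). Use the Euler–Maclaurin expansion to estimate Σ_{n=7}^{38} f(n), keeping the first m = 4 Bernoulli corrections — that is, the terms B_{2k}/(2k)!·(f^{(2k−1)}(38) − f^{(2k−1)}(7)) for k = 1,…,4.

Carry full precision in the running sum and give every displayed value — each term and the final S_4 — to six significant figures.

Integral: ∫_7^38 ln(x) dx = 93.6069.
Boundary: ½(f(7) + f(38)) = ½(1.94591 + 3.63759) = 2.79175.
Running total after boundary: 96.3987.
k=1: B_{2}/(2)! × [f^{(1)}(38) − f^{(1)}(7)] = 1/12 × (0.0263158 − 0.142857) = -0.00971178.
After k=1: 96.3889.
k=2: B_{4}/(4)! × [f^{(3)}(38) − f^{(3)}(7)] = −1/720 × (3.64485e-05 − 0.00583090) = 8.04785e-06.
After k=2: 96.3889.
k=3: B_{6}/(6)! × [f^{(5)}(38) − f^{(5)}(7)] = 1/30240 × (3.02896e-07 − 0.00142798) = -4.72114e-08.
After k=3: 96.3889.
k=4: B_{8}/(8)! × [f^{(7)}(38) − f^{(7)}(7)] = −1/1209600 × (6.29285e-09 − 0.000874271) = 7.22772e-10.

S_4 ≈ 96.3889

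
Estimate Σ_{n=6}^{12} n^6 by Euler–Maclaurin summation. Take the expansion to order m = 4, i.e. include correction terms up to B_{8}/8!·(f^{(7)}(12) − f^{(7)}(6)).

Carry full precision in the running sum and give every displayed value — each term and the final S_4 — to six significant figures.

The integral term ∫_6^12 x^6 dx = 5.07884e+06.
½[f(6) + f(12)] = ½[46656.0 + 2.98598e+06] = 1.51632e+06.
So far: 6.59516e+06.
Correction k=1: B_{2}/2! · (f^{(1)}(12) − f^{(1)}(6)) = 1/12 · (1.49299e+06 − 46656.0) = 120528.
Partial sum through k=1: 6.71569e+06.
Correction k=2: B_{4}/4! · (f^{(3)}(12) − f^{(3)}(6)) = −1/720 · (207360 − 25920.0) = -252.000.
Partial sum through k=2: 6.71543e+06.
Correction k=3: B_{6}/6! · (f^{(5)}(12) − f^{(5)}(6)) = 1/30240 · (8640.00 − 4320.00) = 0.142857.
Partial sum through k=3: 6.71544e+06.
Correction k=4: B_{8}/8! · (f^{(7)}(12) − f^{(7)}(6)) = −1/1209600 · (0.00000 − 0.00000) = 0.00000.

S_4 ≈ 6.71544e+06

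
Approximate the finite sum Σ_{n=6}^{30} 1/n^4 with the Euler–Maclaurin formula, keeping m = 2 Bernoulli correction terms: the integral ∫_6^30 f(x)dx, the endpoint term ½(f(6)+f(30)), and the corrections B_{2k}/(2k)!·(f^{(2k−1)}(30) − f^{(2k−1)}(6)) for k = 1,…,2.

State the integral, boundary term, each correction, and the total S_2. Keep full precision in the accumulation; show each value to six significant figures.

S_2 ≈ 0.00195954

Integral: ∫_6^30 1/x^4 dx = 0.00153086.
Endpoint term: (f(6) + f(30))/2 = (0.000771605 + 1.23457e-06)/2 = 0.000386420.
So far: 0.00191728.
Correction k=1: B_{2}/2! · (f^{(1)}(30) − f^{(1)}(6)) = 1/12 · (-1.64609e-07 − (-0.000514403)) = 4.28532e-05.
After k=1: 0.00196014.
Correction k=2: B_{4}/4! · (f^{(3)}(30) − f^{(3)}(6)) = −1/720 · (-5.48697e-09 − (-0.000428669)) = -5.95367e-07.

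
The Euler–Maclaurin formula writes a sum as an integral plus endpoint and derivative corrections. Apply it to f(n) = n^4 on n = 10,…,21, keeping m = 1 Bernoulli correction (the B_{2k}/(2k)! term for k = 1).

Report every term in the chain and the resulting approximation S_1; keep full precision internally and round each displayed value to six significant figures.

The integral term ∫_10^21 x^4 dx = 796820.
Boundary: ½(f(10) + f(21)) = ½(10000.0 + 194481) = 102240.
So far: 899061.
Order-1 term: 1/12 · (37044.0 − 4000.00) = 2753.67.

S_1 ≈ 901814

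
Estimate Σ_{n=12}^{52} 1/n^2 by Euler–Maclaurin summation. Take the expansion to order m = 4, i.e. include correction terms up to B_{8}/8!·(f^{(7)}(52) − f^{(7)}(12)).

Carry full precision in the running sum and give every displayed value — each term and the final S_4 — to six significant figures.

Integral: ∫_12^52 1/x^2 dx = 0.0641026.
½[f(12) + f(52)] = ½[0.00694444 + 0.000369822] = 0.00365713.
So far: 0.0677597.
Order-1 term: 1/12 · (-1.42239e-05 − (-0.00115741)) = 9.52653e-05.
Partial sum through k=1: 0.0678550.
Order-2 term: −1/720 · (-6.31240e-08 − (-9.64506e-05)) = -1.33872e-07.
Partial sum through k=2: 0.0678548.
Order-3 term: 1/30240 · (-7.00340e-10 − (-2.00939e-05)) = 6.64457e-10.
Partial sum through k=3: 0.0678548.
Order-4 term: −1/1209600 · (-1.45041e-11 − (-7.81429e-06)) = -6.46021e-12.

S_4 ≈ 0.0678548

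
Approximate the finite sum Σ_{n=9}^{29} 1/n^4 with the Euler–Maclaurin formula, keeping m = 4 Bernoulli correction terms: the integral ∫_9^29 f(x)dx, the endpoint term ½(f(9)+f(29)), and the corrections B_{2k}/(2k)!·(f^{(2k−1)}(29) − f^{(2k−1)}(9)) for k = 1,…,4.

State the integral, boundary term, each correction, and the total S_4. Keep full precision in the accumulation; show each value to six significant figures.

Integral: ∫_9^29 1/x^4 dx = 0.000443580.
Endpoint term: (f(9) + f(29))/2 = (0.000152416 + 1.41387e-06)/2 = 7.69148e-05.
So far: 0.000520495.
k=1: B_{2}/(2)! × [f^{(1)}(29) − f^{(1)}(9)] = 1/12 × (-1.95016e-07 − (-6.77404e-05)) = 5.62878e-06.
After k=1: 0.000526124.
k=2: B_{4}/(4)! × [f^{(3)}(29) − f^{(3)}(9)] = −1/720 × (-6.95657e-09 − (-2.50890e-05)) = -3.48362e-08.
After k=2: 0.000526089.
k=3: B_{6}/(6)! × [f^{(5)}(29) − f^{(5)}(9)] = 1/30240 × (-4.63220e-10 − (-1.73455e-05)) = 5.73579e-10.
After k=3: 0.000526089.
k=4: B_{8}/(8)! × [f^{(7)}(29) − f^{(7)}(9)] = −1/1209600 × (-4.95717e-11 − (-1.92728e-05)) = -1.59331e-11.

S_4 ≈ 0.000526089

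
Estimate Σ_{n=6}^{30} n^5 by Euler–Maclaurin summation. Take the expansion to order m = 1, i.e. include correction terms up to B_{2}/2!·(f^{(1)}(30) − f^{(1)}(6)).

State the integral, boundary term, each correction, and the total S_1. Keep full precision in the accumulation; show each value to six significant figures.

S_1 ≈ 1.33983e+08

Integral: ∫_6^30 x^5 dx = 1.21492e+08.
Boundary: ½(f(6) + f(30)) = ½(7776.00 + 2.43000e+07) = 1.21539e+07.
Integral + boundary = 1.33646e+08.
k=1: B_{2}/(2)! × [f^{(1)}(30) − f^{(1)}(6)] = 1/12 × (4.05000e+06 − 6480.00) = 336960.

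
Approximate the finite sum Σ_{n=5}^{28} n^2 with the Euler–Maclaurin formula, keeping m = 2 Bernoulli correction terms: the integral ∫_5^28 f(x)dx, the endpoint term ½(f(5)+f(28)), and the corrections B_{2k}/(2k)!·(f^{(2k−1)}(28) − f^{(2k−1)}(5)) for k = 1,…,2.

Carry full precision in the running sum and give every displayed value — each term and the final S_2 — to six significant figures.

The integral term ∫_5^28 x^2 dx = 7275.67.
Endpoint term: (f(5) + f(28))/2 = (25.0000 + 784.000)/2 = 404.500.
Integral + boundary = 7680.17.
Order-1 term: 1/12 · (56.0000 − 10.0000) = 3.83333.
After k=1: 7684.00.
Order-2 term: −1/720 · (0.00000 − 0.00000) = 0.00000.

S_2 ≈ 7684.00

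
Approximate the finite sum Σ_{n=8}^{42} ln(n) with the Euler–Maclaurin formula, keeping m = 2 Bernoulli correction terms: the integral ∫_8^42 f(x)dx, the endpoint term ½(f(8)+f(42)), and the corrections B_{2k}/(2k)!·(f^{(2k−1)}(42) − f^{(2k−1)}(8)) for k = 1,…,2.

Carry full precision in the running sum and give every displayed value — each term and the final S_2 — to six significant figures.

S_2 ≈ 109.247

∫_8^42 ln(x) dx evaluates to 106.347.
Endpoint term: (f(8) + f(42))/2 = (2.07944 + 3.73767)/2 = 2.90856.
Running total after boundary: 109.255.
Correction k=1: B_{2}/2! · (f^{(1)}(42) − f^{(1)}(8)) = 1/12 · (0.0238095 − 0.125000) = -0.00843254.
Partial sum through k=1: 109.247.
Correction k=2: B_{4}/4! · (f^{(3)}(42) − f^{(3)}(8)) = −1/720 · (2.69949e-05 − 0.00390625) = 5.38785e-06.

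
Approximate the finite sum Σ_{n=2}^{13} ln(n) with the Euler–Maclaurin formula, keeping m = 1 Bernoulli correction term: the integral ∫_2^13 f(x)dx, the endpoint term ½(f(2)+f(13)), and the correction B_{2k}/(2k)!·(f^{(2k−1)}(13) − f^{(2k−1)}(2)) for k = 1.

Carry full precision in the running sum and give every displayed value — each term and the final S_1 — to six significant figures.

Integral: ∫_2^13 ln(x) dx = 20.9580.
Boundary: ½(f(2) + f(13)) = ½(0.693147 + 2.56495) = 1.62905.
Integral + boundary = 22.5871.
Correction k=1: B_{2}/2! · (f^{(1)}(13) − f^{(1)}(2)) = 1/12 · (0.0769231 − 0.500000) = -0.0352564.

S_1 ≈ 22.5518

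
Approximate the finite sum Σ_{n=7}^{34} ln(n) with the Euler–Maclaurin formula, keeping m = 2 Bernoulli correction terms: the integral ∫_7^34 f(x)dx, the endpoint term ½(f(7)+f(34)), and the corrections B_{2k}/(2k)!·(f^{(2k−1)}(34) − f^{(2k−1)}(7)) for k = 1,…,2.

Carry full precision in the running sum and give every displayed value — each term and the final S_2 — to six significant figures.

Integral: ∫_7^34 ln(x) dx = 79.2749.
Boundary: ½(f(7) + f(34)) = ½(1.94591 + 3.52636) = 2.73614.
Running total after boundary: 82.0110.
Order-1 term: 1/12 · (0.0294118 − 0.142857) = -0.00945378.
Partial sum through k=1: 82.0016.
Order-2 term: −1/720 · (5.08854e-05 − 0.00583090) = 8.02780e-06.

S_2 ≈ 82.0016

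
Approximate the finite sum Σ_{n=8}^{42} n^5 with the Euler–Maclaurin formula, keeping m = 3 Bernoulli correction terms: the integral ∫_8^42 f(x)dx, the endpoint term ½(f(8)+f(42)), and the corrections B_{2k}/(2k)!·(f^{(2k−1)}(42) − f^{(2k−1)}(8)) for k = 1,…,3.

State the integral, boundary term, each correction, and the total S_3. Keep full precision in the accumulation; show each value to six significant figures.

S_3 ≈ 9.81452e+08

∫_8^42 x^5 dx evaluates to 9.14795e+08.
Boundary: ½(f(8) + f(42)) = ½(32768.0 + 1.30691e+08) = 6.53620e+07.
So far: 9.80157e+08.
Correction k=1: B_{2}/2! · (f^{(1)}(42) − f^{(1)}(8)) = 1/12 · (1.55585e+07 − 20480.0) = 1.29483e+06.
Running total after k=1: 9.81452e+08.
Correction k=2: B_{4}/4! · (f^{(3)}(42) − f^{(3)}(8)) = −1/720 · (105840 − 3840.00) = -141.667.
Running total after k=2: 9.81452e+08.
Correction k=3: B_{6}/6! · (f^{(5)}(42) − f^{(5)}(8)) = 1/30240 · (120.000 − 120.000) = 0.00000.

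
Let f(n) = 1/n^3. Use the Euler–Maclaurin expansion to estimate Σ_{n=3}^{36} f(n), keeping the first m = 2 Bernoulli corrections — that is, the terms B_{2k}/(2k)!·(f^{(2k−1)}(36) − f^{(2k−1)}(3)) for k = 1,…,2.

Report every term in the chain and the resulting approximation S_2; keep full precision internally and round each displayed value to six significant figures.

S_2 ≈ 0.0766709

∫_3^36 1/x^3 dx evaluates to 0.0551698.
Endpoint term: (f(3) + f(36))/2 = (0.0370370 + 2.14335e-05)/2 = 0.0185292.
Integral + boundary = 0.0736990.
Correction k=1: B_{2}/2! · (f^{(1)}(36) − f^{(1)}(3)) = 1/12 · (-1.78612e-06 − (-0.0370370)) = 0.00308627.
After k=1: 0.0767853.
Correction k=2: B_{4}/4! · (f^{(3)}(36) − f^{(3)}(3)) = −1/720 · (-2.75636e-08 − (-0.0823045)) = -0.000114312.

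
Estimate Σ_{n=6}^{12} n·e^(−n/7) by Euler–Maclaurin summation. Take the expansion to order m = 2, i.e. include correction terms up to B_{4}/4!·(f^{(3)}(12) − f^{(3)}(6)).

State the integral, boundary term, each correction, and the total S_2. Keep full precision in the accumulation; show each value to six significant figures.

The integral term ∫_6^12 x·e^(−x/7) dx = 14.6657.
Endpoint term: (f(6) + f(12))/2 = (2.54624 + 2.16111)/2 = 2.35367.
Running total after boundary: 17.0193.
Order-1 term: 1/12 · (-0.128637 − 0.0606247) = -0.0157718.
Running total after k=1: 17.0036.
Order-2 term: −1/720 · (0.00472545 − 0.0185586) = 1.92127e-05.

S_2 ≈ 17.0036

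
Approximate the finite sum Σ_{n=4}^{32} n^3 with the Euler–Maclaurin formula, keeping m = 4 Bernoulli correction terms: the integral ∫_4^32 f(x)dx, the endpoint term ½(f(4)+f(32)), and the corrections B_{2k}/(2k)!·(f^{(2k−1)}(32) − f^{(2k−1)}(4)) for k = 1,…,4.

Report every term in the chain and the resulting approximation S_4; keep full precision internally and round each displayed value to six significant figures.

S_4 ≈ 278748

∫_4^32 x^3 dx evaluates to 262080.
Boundary: ½(f(4) + f(32)) = ½(64.0000 + 32768.0) = 16416.0.
Integral + boundary = 278496.
k=1: B_{2}/(2)! × [f^{(1)}(32) − f^{(1)}(4)] = 1/12 × (3072.00 − 48.0000) = 252.000.
Partial sum through k=1: 278748.
k=2: B_{4}/(4)! × [f^{(3)}(32) − f^{(3)}(4)] = −1/720 × (6.00000 − 6.00000) = 0.00000.
Partial sum through k=2: 278748.
k=3: B_{6}/(6)! × [f^{(5)}(32) − f^{(5)}(4)] = 1/30240 × (0.00000 − 0.00000) = 0.00000.
Partial sum through k=3: 278748.
k=4: B_{8}/(8)! × [f^{(7)}(32) − f^{(7)}(4)] = −1/1209600 × (0.00000 − 0.00000) = 0.00000.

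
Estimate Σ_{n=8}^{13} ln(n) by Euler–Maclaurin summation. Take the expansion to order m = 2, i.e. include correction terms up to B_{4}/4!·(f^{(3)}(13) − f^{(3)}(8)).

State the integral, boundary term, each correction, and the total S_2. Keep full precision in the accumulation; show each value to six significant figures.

S_2 ≈ 14.0270

∫_8^13 ln(x) dx evaluates to 11.7088.
½[f(8) + f(13)] = ½[2.07944 + 2.56495] = 2.32220.
Integral + boundary = 14.0310.
Correction k=1: B_{2}/2! · (f^{(1)}(13) − f^{(1)}(8)) = 1/12 · (0.0769231 − 0.125000) = -0.00400641.
After k=1: 14.0270.
Correction k=2: B_{4}/4! · (f^{(3)}(13) − f^{(3)}(8)) = −1/720 · (0.000910332 − 0.00390625) = 4.16100e-06.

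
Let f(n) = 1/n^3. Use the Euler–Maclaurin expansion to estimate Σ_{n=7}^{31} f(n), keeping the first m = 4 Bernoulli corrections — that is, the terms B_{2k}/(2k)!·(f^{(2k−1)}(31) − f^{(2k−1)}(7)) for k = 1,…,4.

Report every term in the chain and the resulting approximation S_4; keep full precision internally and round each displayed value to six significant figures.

S_4 ≈ 0.0112615

The integral term ∫_7^31 1/x^3 dx = 0.00968379.
Boundary: ½(f(7) + f(31)) = ½(0.00291545 + 3.35672e-05) = 0.00147451.
Integral + boundary = 0.0111583.
k=1: B_{2}/(2)! × [f^{(1)}(31) − f^{(1)}(7)] = 1/12 × (-3.24844e-06 − (-0.00124948)) = 0.000103853.
After k=1: 0.0112622.
k=2: B_{4}/(4)! × [f^{(3)}(31) − f^{(3)}(7)] = −1/720 × (-6.76054e-08 − (-0.000509992)) = -7.08228e-07.
After k=2: 0.0112614.
k=3: B_{6}/(6)! × [f^{(5)}(31) − f^{(5)}(7)] = 1/30240 × (-2.95466e-09 − (-0.000437136)) = 1.44554e-08.
After k=3: 0.0112615.
k=4: B_{8}/(8)! × [f^{(7)}(31) − f^{(7)}(7)] = −1/1209600 × (-2.21369e-10 − (-0.000642322)) = -5.31020e-10.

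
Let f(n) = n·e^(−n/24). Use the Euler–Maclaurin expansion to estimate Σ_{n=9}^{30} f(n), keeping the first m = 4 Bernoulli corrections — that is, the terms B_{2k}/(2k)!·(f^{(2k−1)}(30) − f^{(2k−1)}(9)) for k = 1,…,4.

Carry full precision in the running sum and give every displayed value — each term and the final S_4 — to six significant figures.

The integral term ∫_9^30 x·e^(−x/24) dx = 173.023.
Boundary: ½(f(9) + f(30)) = ½(6.18560 + 8.59514) = 7.39037.
So far: 180.413.
Correction k=1: B_{2}/2! · (f^{(1)}(30) − f^{(1)}(9)) = 1/12 · (-0.0716262 − 0.429556) = -0.0417652.
Running total after k=1: 180.372.
Correction k=2: B_{4}/4! · (f^{(3)}(30) − f^{(3)}(9)) = −1/720 · (0.000870457 − 0.00313218) = 3.14128e-06.
Running total after k=2: 180.372.
Correction k=3: B_{6}/6! · (f^{(5)}(30) − f^{(5)}(9)) = 1/30240 · (3.23831e-06 − 9.58090e-06) = -2.09742e-10.
Running total after k=3: 180.372.
Correction k=4: B_{8}/8! · (f^{(7)}(30) − f^{(7)}(9)) = −1/1209600 · (8.62050e-09 − 2.38264e-08) = 1.25710e-14.

S_4 ≈ 180.372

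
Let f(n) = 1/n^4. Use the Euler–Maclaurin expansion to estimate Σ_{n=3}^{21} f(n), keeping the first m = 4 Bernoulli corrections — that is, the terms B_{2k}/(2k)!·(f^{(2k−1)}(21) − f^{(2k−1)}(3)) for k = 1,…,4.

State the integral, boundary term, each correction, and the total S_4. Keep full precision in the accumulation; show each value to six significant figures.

S_4 ≈ 0.0197890

∫_3^21 1/x^4 dx evaluates to 0.0123097.
Boundary: ½(f(3) + f(21)) = ½(0.0123457 + 5.14189e-06) = 0.00617541.
Running total after boundary: 0.0184851.
k=1: B_{2}/(2)! × [f^{(1)}(21) − f^{(1)}(3)] = 1/12 × (-9.79408e-07 − (-0.0164609)) = 0.00137166.
Running total after k=1: 0.0198568.
k=2: B_{4}/(4)! × [f^{(3)}(21) − f^{(3)}(3)] = −1/720 × (-6.66264e-08 − (-0.0548697)) = -7.62078e-05.
Running total after k=2: 0.0197805.
k=3: B_{6}/(6)! × [f^{(5)}(21) − f^{(5)}(3)] = 1/30240 × (-8.46049e-09 − (-0.341411)) = 1.12901e-05.
Running total after k=3: 0.0197918.
k=4: B_{8}/(8)! × [f^{(7)}(21) − f^{(7)}(3)] = −1/1209600 × (-1.72663e-09 − (-3.41411)) = -2.82251e-06.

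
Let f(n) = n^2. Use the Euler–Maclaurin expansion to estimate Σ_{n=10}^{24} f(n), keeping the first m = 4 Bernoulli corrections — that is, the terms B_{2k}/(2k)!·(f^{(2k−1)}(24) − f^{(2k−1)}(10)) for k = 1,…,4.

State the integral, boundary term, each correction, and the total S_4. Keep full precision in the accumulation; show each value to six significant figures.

∫_10^24 x^2 dx evaluates to 4274.67.
Endpoint term: (f(10) + f(24))/2 = (100.000 + 576.000)/2 = 338.000.
Running total after boundary: 4612.67.
k=1: B_{2}/(2)! × [f^{(1)}(24) − f^{(1)}(10)] = 1/12 × (48.0000 − 20.0000) = 2.33333.
After k=1: 4615.00.
k=2: B_{4}/(4)! × [f^{(3)}(24) − f^{(3)}(10)] = −1/720 × (0.00000 − 0.00000) = 0.00000.
After k=2: 4615.00.
k=3: B_{6}/(6)! × [f^{(5)}(24) − f^{(5)}(10)] = 1/30240 × (0.00000 − 0.00000) = 0.00000.
After k=3: 4615.00.
k=4: B_{8}/(8)! × [f^{(7)}(24) − f^{(7)}(10)] = −1/1209600 × (0.00000 − 0.00000) = 0.00000.

S_4 ≈ 4615.00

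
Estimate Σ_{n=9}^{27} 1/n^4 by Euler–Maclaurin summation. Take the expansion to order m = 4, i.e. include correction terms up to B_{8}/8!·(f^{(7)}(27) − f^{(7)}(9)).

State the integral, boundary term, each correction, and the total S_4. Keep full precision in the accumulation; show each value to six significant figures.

The integral term ∫_9^27 1/x^4 dx = 0.000440312.
Endpoint term: (f(9) + f(27))/2 = (0.000152416 + 1.88168e-06)/2 = 7.71487e-05.
Integral + boundary = 0.000517461.
Order-1 term: 1/12 · (-2.78767e-07 − (-6.77404e-05)) = 5.62180e-06.
After k=1: 0.000523083.
Order-2 term: −1/720 · (-1.14719e-08 − (-2.50890e-05)) = -3.48299e-08.
After k=2: 0.000523048.
Order-3 term: 1/30240 · (-8.81242e-10 − (-1.73455e-05)) = 5.73565e-10.
After k=3: 0.000523049.
Order-4 term: −1/1209600 · (-1.08795e-10 − (-1.92728e-05)) = -1.59331e-11.

S_4 ≈ 0.000523049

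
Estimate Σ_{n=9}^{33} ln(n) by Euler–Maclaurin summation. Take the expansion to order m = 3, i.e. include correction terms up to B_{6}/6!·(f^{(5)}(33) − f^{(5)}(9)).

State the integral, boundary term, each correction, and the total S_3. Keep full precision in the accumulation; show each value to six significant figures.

∫_9^33 ln(x) dx evaluates to 71.6097.
½[f(9) + f(33)] = ½[2.19722 + 3.49651] = 2.84687.
Running total after boundary: 74.4566.
k=1: B_{2}/(2)! × [f^{(1)}(33) − f^{(1)}(9)] = 1/12 × (0.0303030 − 0.111111) = -0.00673401.
Running total after k=1: 74.4499.
k=2: B_{4}/(4)! × [f^{(3)}(33) − f^{(3)}(9)] = −1/720 × (5.56529e-05 − 0.00274348) = 3.73310e-06.
Running total after k=2: 74.4499.
k=3: B_{6}/(6)! × [f^{(5)}(33) − f^{(5)}(9)] = 1/30240 × (6.13256e-07 − 0.000406442) = -1.34203e-08.

S_3 ≈ 74.4499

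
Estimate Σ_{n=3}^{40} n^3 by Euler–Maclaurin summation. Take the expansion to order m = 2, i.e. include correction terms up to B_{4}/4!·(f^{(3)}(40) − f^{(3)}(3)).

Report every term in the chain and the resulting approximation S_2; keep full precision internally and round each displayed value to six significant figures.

The integral term ∫_3^40 x^3 dx = 639980.
Boundary: ½(f(3) + f(40)) = ½(27.0000 + 64000.0) = 32013.5.
Running total after boundary: 671993.
Order-1 term: 1/12 · (4800.00 − 27.0000) = 397.750.
After k=1: 672391.
Order-2 term: −1/720 · (6.00000 − 6.00000) = 0.00000.

S_2 ≈ 672391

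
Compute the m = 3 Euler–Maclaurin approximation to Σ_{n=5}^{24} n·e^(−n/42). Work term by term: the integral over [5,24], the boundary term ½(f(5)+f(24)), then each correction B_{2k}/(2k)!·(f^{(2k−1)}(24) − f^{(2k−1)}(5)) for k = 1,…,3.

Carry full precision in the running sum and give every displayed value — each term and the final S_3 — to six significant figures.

S_3 ≈ 196.002

∫_5^24 x·e^(−x/42) dx evaluates to 187.051.
Endpoint term: (f(5) + f(24))/2 = (4.43883 + 13.5532)/2 = 8.99603.
So far: 196.047.
Order-1 term: 1/12 · (0.242022 − 0.782079) = -0.0450048.
After k=1: 196.002.
Order-2 term: −1/720 · (0.000777471 − 0.00144989) = 9.33919e-07.
After k=2: 196.002.
Order-3 term: 1/30240 · (8.03708e-07 − 1.39253e-06) = -1.94718e-11.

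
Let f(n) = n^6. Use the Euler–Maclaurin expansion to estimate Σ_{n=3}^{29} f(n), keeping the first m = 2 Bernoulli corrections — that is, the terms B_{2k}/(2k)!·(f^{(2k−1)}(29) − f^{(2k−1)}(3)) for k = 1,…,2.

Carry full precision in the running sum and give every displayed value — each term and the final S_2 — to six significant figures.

∫_3^29 x^6 dx evaluates to 2.46427e+09.
Endpoint term: (f(3) + f(29))/2 = (729.000 + 5.94823e+08)/2 = 2.97412e+08.
Integral + boundary = 2.76168e+09.
k=1: B_{2}/(2)! × [f^{(1)}(29) − f^{(1)}(3)] = 1/12 × (1.23067e+08 − 1458.00) = 1.02555e+07.
Running total after k=1: 2.77194e+09.
k=2: B_{4}/(4)! × [f^{(3)}(29) − f^{(3)}(3)] = −1/720 × (2.92668e+06 − 3240.00) = -4060.33.

S_2 ≈ 2.77193e+09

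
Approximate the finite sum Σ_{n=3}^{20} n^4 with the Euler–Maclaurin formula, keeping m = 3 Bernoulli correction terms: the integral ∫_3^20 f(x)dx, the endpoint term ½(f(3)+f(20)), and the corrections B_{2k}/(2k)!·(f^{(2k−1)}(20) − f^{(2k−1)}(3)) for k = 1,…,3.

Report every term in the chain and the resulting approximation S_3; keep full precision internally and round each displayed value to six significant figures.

The integral term ∫_3^20 x^4 dx = 639951.
½[f(3) + f(20)] = ½[81.0000 + 160000] = 80040.5.
Integral + boundary = 719992.
k=1: B_{2}/(2)! × [f^{(1)}(20) − f^{(1)}(3)] = 1/12 × (32000.0 − 108.000) = 2657.67.
Running total after k=1: 722650.
k=2: B_{4}/(4)! × [f^{(3)}(20) − f^{(3)}(3)] = −1/720 × (480.000 − 72.0000) = -0.566667.
Running total after k=2: 722649.
k=3: B_{6}/(6)! × [f^{(5)}(20) − f^{(5)}(3)] = 1/30240 × (0.00000 − 0.00000) = 0.00000.

S_3 ≈ 722649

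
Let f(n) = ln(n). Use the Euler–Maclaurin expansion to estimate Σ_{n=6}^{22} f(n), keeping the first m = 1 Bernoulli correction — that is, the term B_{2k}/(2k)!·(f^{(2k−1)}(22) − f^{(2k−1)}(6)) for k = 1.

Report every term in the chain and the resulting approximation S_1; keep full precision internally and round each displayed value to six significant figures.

S_1 ≈ 43.6837

∫_6^22 ln(x) dx evaluates to 41.2524.
Endpoint term: (f(6) + f(22))/2 = (1.79176 + 3.09104)/2 = 2.44140.
So far: 43.6938.
k=1: B_{2}/(2)! × [f^{(1)}(22) − f^{(1)}(6)] = 1/12 × (0.0454545 − 0.166667) = -0.0101010.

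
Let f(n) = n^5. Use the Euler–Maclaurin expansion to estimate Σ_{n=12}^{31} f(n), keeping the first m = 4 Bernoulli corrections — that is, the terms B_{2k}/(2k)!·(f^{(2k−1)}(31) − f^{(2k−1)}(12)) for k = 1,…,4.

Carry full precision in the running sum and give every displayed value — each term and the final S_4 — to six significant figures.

Integral: ∫_12^31 x^5 dx = 1.47420e+08.
Boundary: ½(f(12) + f(31)) = ½(248832 + 2.86292e+07) = 1.44390e+07.
Integral + boundary = 1.61859e+08.
k=1: B_{2}/(2)! × [f^{(1)}(31) − f^{(1)}(12)] = 1/12 × (4.61760e+06 − 103680) = 376160.
Partial sum through k=1: 1.62235e+08.
k=2: B_{4}/(4)! × [f^{(3)}(31) − f^{(3)}(12)] = −1/720 × (57660.0 − 8640.00) = -68.0833.
Partial sum through k=2: 1.62235e+08.
k=3: B_{6}/(6)! × [f^{(5)}(31) − f^{(5)}(12)] = 1/30240 × (120.000 − 120.000) = 0.00000.
Partial sum through k=3: 1.62235e+08.
k=4: B_{8}/(8)! × [f^{(7)}(31) − f^{(7)}(12)] = −1/1209600 × (0.00000 − 0.00000) = 0.00000.

S_4 ≈ 1.62235e+08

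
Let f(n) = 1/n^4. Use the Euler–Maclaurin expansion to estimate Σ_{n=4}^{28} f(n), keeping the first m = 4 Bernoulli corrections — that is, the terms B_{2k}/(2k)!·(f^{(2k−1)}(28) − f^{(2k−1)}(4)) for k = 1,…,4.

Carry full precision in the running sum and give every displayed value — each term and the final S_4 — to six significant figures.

S_4 ≈ 0.00746314

∫_4^28 1/x^4 dx evaluates to 0.00519315.
Boundary: ½(f(4) + f(28)) = ½(0.00390625 + 1.62693e-06) = 0.00195394.
So far: 0.00714709.
Correction k=1: B_{2}/2! · (f^{(1)}(28) − f^{(1)}(4)) = 1/12 · (-2.32418e-07 − (-0.00390625)) = 0.000325501.
Running total after k=1: 0.00747259.
Correction k=2: B_{4}/4! · (f^{(3)}(28) − f^{(3)}(4)) = −1/720 · (-8.89355e-09 − (-0.00732422)) = -1.01725e-05.
Running total after k=2: 0.00746242.
Correction k=3: B_{6}/6! · (f^{(5)}(28) − f^{(5)}(4)) = 1/30240 · (-6.35253e-10 − (-0.0256348)) = 8.47710e-07.
Running total after k=3: 0.00746326.
Correction k=4: B_{8}/8! · (f^{(7)}(28) − f^{(7)}(4)) = −1/1209600 · (-7.29245e-11 − (-0.144196)) = -1.19209e-07.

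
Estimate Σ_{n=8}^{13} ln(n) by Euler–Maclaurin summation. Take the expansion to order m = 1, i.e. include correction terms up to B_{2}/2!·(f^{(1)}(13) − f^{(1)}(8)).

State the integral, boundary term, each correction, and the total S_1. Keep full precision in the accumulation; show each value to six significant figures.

S_1 ≈ 14.0270

∫_8^13 ln(x) dx evaluates to 11.7088.
Boundary: ½(f(8) + f(13)) = ½(2.07944 + 2.56495) = 2.32220.
Integral + boundary = 14.0310.
Correction k=1: B_{2}/2! · (f^{(1)}(13) − f^{(1)}(8)) = 1/12 · (0.0769231 − 0.125000) = -0.00400641.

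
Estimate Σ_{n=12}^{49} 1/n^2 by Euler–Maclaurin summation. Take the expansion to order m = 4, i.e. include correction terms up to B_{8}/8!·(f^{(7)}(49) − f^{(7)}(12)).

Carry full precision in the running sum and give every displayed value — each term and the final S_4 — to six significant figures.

S_4 ≈ 0.0667005

The integral term ∫_12^49 1/x^2 dx = 0.0629252.
Boundary: ½(f(12) + f(49)) = ½(0.00694444 + 0.000416493) = 0.00368047.
So far: 0.0666056.
Order-1 term: 1/12 · (-1.69997e-05 − (-0.00115741)) = 9.50340e-05.
Partial sum through k=1: 0.0667007.
Order-2 term: −1/720 · (-8.49632e-08 − (-9.64506e-05)) = -1.33841e-07.
Partial sum through k=2: 0.0667005.
Order-3 term: 1/30240 · (-1.06160e-09 − (-2.00939e-05)) = 6.64445e-10.
Partial sum through k=3: 0.0667005.
Order-4 term: −1/1209600 · (-2.47603e-11 − (-7.81429e-06)) = -6.46020e-12.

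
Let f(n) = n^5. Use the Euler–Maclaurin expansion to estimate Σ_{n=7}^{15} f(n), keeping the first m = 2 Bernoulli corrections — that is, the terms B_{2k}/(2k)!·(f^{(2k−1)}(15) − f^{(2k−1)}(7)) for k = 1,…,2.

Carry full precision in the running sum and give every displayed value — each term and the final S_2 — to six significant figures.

S_2 ≈ 2.28700e+06

∫_7^15 x^5 dx evaluates to 1.87883e+06.
Endpoint term: (f(7) + f(15))/2 = (16807.0 + 759375)/2 = 388091.
So far: 2.26692e+06.
Correction k=1: B_{2}/2! · (f^{(1)}(15) − f^{(1)}(7)) = 1/12 · (253125 − 12005.0) = 20093.3.
After k=1: 2.28701e+06.
Correction k=2: B_{4}/4! · (f^{(3)}(15) − f^{(3)}(7)) = −1/720 · (13500.0 − 2940.00) = -14.6667.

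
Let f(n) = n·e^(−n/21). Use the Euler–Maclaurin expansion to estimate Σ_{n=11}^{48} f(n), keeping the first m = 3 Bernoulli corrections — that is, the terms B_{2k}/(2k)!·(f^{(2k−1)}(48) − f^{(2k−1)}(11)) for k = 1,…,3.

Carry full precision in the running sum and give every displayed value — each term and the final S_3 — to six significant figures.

S_3 ≈ 256.297

Integral: ∫_11^48 x·e^(−x/21) dx = 250.633.
Endpoint term: (f(11) + f(48))/2 = (6.51486 + 4.88167)/2 = 5.69826.
So far: 256.332.
k=1: B_{2}/(2)! × [f^{(1)}(48) − f^{(1)}(11)] = 1/12 × (-0.130759 − 0.282029) = -0.0343990.
After k=1: 256.297.
k=2: B_{4}/(4)! × [f^{(3)}(48) − f^{(3)}(11)] = −1/720 × (0.000164725 − 0.00332551) = 4.38997e-06.
After k=2: 256.297.
k=3: B_{6}/(6)! × [f^{(5)}(48) − f^{(5)}(11)] = 1/30240 × (1.41940e-06 − 1.36315e-05) = -4.03839e-10.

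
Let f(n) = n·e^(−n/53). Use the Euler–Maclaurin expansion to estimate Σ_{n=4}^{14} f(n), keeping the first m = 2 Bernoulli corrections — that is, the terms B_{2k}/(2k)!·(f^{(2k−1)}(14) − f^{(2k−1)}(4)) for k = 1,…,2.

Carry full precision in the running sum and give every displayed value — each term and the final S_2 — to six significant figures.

S_2 ≈ 81.9342

∫_4^14 x·e^(−x/53) dx evaluates to 74.7289.
½[f(4) + f(14)] = ½[3.70922 + 10.7500] = 7.22962.
So far: 81.9585.
Order-1 term: 1/12 · (0.565027 − 0.857321) = -0.0243578.
Running total after k=1: 81.9342.
Order-2 term: −1/720 · (0.000747861 − 0.000965444) = 3.02198e-07.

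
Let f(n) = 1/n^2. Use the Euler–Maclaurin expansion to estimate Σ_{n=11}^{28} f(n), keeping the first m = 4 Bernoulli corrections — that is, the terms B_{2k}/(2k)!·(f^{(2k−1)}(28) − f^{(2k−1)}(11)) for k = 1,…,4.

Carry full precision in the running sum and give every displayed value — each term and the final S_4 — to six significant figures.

S_4 ≈ 0.0600822

∫_11^28 1/x^2 dx evaluates to 0.0551948.
Endpoint term: (f(11) + f(28))/2 = (0.00826446 + 0.00127551)/2 = 0.00476999.
Integral + boundary = 0.0599648.
k=1: B_{2}/(2)! × [f^{(1)}(28) − f^{(1)}(11)] = 1/12 × (-9.11079e-05 − (-0.00150263)) = 0.000117627.
Running total after k=1: 0.0600824.
k=2: B_{4}/(4)! × [f^{(3)}(28) − f^{(3)}(11)] = −1/720 × (-1.39451e-06 − (-0.000149021)) = -2.05037e-07.
Running total after k=2: 0.0600822.
k=3: B_{6}/(6)! × [f^{(5)}(28) − f^{(5)}(11)] = 1/30240 × (-5.33613e-08 − (-3.69474e-05)) = 1.22004e-09.
Running total after k=3: 0.0600822.
k=4: B_{8}/(8)! × [f^{(7)}(28) − f^{(7)}(11)] = −1/1209600 × (-3.81152e-09 − (-1.70996e-05)) = -1.41334e-11.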